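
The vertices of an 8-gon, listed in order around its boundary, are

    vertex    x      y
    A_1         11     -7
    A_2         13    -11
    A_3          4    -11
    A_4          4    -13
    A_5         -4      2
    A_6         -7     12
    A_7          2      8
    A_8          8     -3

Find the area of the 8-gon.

194

Apply Gauss's area formula: 2A = Σ (x_i·y_{i+1} − x_{i+1}·y_i), indices taken mod 8.
Σ = (-30) + (-99) + (-8) + (-44) + (-34) + (-80) + (-70) + (-23) = -388
Area = |Σ|/2 = 194.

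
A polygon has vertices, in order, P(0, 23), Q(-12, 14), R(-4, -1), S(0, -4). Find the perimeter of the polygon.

|PQ| = √((-12)² + (-9)²) = √225 = 15
|QR| = √((8)² + (-15)²) = √289 = 17
|RS| = √((4)² + (-3)²) = √25 = 5
|SP| = √((0)² + (27)²) = √729 = 27
Perimeter = 15 + 17 + 5 + 27 = 64.

64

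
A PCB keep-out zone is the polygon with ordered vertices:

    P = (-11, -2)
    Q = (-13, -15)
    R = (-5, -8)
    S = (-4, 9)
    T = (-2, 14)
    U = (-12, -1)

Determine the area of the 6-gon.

Apply the shoelace formula: 2A = Σ (x_i·y_{i+1} − x_{i+1}·y_i), indices taken mod 6.
P→Q: (-11)(-15) − (-13)(-2) = 139
Q→R: (-13)(-8) − (-5)(-15) = 29
R→S: (-5)(9) − (-4)(-8) = -77
S→T: (-4)(14) − (-2)(9) = -38
T→U: (-2)(-1) − (-12)(14) = 170
U→P: (-12)(-2) − (-11)(-1) = 13
Σ = 236
Area = |Σ|/2 = 118.

118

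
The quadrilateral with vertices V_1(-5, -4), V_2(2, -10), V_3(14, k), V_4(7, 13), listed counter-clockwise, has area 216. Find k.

-3

Write out the shoelace sum; only the two edges meeting at V_3 involve k:
2·Area = [(2·k − 14·(-10)) + (14·13 − 7·k)] + 95
       = -5·k + 417 = 432
⇒ k = -3.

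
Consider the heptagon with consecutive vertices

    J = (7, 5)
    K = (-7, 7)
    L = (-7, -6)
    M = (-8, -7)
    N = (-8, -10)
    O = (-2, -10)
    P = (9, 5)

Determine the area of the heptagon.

175

Σ = (84) + (91) + (1) + (24) + (60) + (80) + (10) = 350
Area = |Σ|/2 = 175.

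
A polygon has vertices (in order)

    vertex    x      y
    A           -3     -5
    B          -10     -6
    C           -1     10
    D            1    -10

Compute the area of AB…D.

86.5

Cross-terms: -32, -106, 0, -35  ⇒  Σ = -173
Area = |Σ|/2 = 86.5.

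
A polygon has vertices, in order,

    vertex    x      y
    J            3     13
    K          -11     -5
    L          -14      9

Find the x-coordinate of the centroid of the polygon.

Apply Gauss's area formula. First the cross-terms c_i = x_i·y_{i+1} − x_{i+1}·y_i:
  128, -169, -209  ⇒  2A = -250, A = -125.
Then Σ (x_i + x_{i+1})·c_i = 5500, so x̄ = 5500 / (6·(-125)) = -22/3.

-22/3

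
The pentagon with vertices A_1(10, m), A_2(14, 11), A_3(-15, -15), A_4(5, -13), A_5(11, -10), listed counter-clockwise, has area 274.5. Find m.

-7

Write out the shoelace sum; only the two edges meeting at A_1 involve m:
2·Area = [(11·m − 10·(-10)) + (10·11 − 14·m)] + 318
       = -3·m + 528 = 549
⇒ m = -7.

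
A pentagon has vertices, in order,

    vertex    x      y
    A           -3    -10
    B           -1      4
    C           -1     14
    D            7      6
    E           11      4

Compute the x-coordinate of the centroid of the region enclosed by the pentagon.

124/51

Apply Gauss's area formula. First the cross-terms c_i = x_i·y_{i+1} − x_{i+1}·y_i:
  -22, -10, -104, -38, -98  ⇒  2A = -272, A = -136.
Then Σ (x_i + x_{i+1})·c_i = -1984, so x̄ = -1984 / (6·(-136)) = 124/51.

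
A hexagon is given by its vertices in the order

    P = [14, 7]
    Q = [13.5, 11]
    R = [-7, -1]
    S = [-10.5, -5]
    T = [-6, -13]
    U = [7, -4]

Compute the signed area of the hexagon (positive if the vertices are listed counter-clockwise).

237

Cross-terms: 59.5, 63.5, 24.5, 106.5, 115, 105  ⇒  Σ = 474
Signed area = Σ/2 = 237 (positive ⇒ counter-clockwise traversal).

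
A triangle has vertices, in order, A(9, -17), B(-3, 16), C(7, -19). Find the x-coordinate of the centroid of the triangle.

Apply the surveyor's formula. First the cross-terms c_i = x_i·y_{i+1} − x_{i+1}·y_i:
  93, -55, 52  ⇒  2A = 90, A = 45.
Then Σ (x_i + x_{i+1})·c_i = 1170, so x̄ = 1170 / (6·45) = 13/3.

13/3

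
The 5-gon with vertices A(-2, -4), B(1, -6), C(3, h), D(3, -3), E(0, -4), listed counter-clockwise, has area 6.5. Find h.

-4

The doubled signed area Σ (x_i y_{i+1} − x_{i+1} y_i) is linear in h.
With h=0 it equals 5; the coefficient of h is -2 (from the two edges through C).
So -2·h + 5 = 2·6.5 = 13 ⇒ h = -4.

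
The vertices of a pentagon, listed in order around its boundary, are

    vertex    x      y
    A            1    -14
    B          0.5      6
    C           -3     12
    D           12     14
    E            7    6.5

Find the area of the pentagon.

Σ = (13) + (24) + (-186) + (-20) + (-104.5) = -273.5
Area = |Σ|/2 = 136.75.

136.75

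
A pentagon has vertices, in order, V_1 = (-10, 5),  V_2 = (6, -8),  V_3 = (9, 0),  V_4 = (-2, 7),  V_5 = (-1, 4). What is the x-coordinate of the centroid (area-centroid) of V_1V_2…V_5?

Apply the shoelace formula. First the cross-terms c_i = x_i·y_{i+1} − x_{i+1}·y_i:
  50, 72, 63, -1, 35  ⇒  2A = 219, A = 109.5.
Then Σ (x_i + x_{i+1})·c_i = 939, so x̄ = 939 / (6·109.5) = 313/219.

313/219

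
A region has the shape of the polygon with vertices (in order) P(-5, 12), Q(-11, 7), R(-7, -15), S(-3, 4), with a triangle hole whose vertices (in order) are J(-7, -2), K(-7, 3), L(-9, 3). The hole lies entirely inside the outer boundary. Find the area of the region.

Outer boundary:
Apply the shoelace (surveyor's) formula: 2A = Σ (x_i·y_{i+1} − x_{i+1}·y_i), indices taken mod 4.
P→Q: (-5)(7) − (-11)(12) = 97
Q→R: (-11)(-15) − (-7)(7) = 214
R→S: (-7)(4) − (-3)(-15) = -73
S→P: (-3)(12) − (-5)(4) = -16
Σ = 222
Area = |Σ|/2 = 111.
Hole:
Apply the shoelace formula: 2A = Σ (x_i·y_{i+1} − x_{i+1}·y_i), indices taken mod 3.
Cross-terms: -35, 6, 39  ⇒  Σ = 10
Area = |Σ|/2 = 5.
Net area = 111 − 5 = 106.

106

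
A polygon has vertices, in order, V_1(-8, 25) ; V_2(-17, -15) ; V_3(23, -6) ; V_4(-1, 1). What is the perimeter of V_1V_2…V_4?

132

|V_1V_2| = √((-9)² + (-40)²) = √1681 = 41
|V_2V_3| = √((40)² + (9)²) = √1681 = 41
|V_3V_4| = √((-24)² + (7)²) = √625 = 25
|V_4V_1| = √((-7)² + (24)²) = √625 = 25
Perimeter = 41 + 41 + 25 + 25 = 132.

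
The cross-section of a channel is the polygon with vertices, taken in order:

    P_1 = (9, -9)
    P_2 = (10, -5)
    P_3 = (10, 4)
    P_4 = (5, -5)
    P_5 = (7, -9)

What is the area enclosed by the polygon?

36.5

Apply the shoelace (surveyor's) formula: 2A = Σ (x_i·y_{i+1} − x_{i+1}·y_i), indices taken mod 5.
Σ = (45) + (90) + (-70) + (-10) + (18) = 73
Area = |Σ|/2 = 36.5.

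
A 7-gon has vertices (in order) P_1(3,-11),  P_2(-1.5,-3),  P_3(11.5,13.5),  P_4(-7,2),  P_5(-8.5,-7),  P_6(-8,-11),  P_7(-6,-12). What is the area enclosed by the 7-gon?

170.875

Apply the shoelace (surveyor's) formula: 2A = Σ (x_i·y_{i+1} − x_{i+1}·y_i), indices taken mod 7.
Σ = (-25.5) + (14.25) + (117.5) + (66) + (37.5) + (30) + (102) = 341.75
Area = |Σ|/2 = 170.875.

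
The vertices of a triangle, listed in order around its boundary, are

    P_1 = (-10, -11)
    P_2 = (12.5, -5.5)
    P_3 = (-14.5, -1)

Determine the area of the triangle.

Apply the shoelace (surveyor's) formula: 2A = Σ (x_i·y_{i+1} − x_{i+1}·y_i), indices taken mod 3.
Cross-terms: 192.5, -92.25, 149.5  ⇒  Σ = 249.75
Area = |Σ|/2 = 124.875.

124.875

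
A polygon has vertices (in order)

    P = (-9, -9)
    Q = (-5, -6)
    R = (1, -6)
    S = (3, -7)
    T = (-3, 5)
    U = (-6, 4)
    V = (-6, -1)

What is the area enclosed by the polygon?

71.5

Apply Gauss's area formula: 2A = Σ (x_i·y_{i+1} − x_{i+1}·y_i), indices taken mod 7.
Cross-terms: 9, 36, 11, -6, 18, 30, 45  ⇒  Σ = 143
Area = |Σ|/2 = 71.5.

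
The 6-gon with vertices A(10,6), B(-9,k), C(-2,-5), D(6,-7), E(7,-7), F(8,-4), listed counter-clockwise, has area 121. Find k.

Write out the shoelace sum; only the two edges meeting at B involve k:
2·Area = [(10·k − (-9)·6) + ((-9)·(-5) − (-2)·k)] + 167
       = 12·k + 266 = 242
⇒ k = -2.

-2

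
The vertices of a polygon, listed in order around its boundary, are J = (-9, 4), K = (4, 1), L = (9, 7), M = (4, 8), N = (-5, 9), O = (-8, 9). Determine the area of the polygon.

95

Apply the shoelace formula: 2A = Σ (x_i·y_{i+1} − x_{i+1}·y_i), indices taken mod 6.
Σ = (-25) + (19) + (44) + (76) + (27) + (49) = 190
Area = |Σ|/2 = 95.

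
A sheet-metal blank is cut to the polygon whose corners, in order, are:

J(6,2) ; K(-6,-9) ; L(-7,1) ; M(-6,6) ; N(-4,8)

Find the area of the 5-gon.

113.5

Apply Gauss's area formula: 2A = Σ (x_i·y_{i+1} − x_{i+1}·y_i), indices taken mod 5.
Σ = (-42) + (-69) + (-36) + (-24) + (-56) = -227
Area = |Σ|/2 = 113.5.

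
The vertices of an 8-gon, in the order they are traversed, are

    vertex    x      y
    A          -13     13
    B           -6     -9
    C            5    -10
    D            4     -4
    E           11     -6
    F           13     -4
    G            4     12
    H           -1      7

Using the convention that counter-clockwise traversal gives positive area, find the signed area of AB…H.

A→B: (-13)(-9) − (-6)(13) = 195
B→C: (-6)(-10) − (5)(-9) = 105
C→D: (5)(-4) − (4)(-10) = 20
D→E: (4)(-6) − (11)(-4) = 20
E→F: (11)(-4) − (13)(-6) = 34
F→G: (13)(12) − (4)(-4) = 172
G→H: (4)(7) − (-1)(12) = 40
H→A: (-1)(13) − (-13)(7) = 78
Σ = 664
Signed area = Σ/2 = 332 (positive ⇒ counter-clockwise traversal).

332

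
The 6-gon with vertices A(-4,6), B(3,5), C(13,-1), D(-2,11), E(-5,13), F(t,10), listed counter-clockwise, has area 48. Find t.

Write out the shoelace sum; only the two edges meeting at F involve t:
2·Area = [((-5)·10 − t·13) + (t·6 − (-4)·10)] + 64
       = -7·t + 54 = 96
⇒ t = -6.

-6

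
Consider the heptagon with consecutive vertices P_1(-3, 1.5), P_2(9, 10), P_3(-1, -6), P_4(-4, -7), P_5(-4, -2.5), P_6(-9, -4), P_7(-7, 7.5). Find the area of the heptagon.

106.25

Apply the surveyor's formula: 2A = Σ (x_i·y_{i+1} − x_{i+1}·y_i), indices taken mod 7.
Cross-terms: -43.5, -44, -17, -18, -6.5, -95.5, 12  ⇒  Σ = -212.5
Area = |Σ|/2 = 106.25.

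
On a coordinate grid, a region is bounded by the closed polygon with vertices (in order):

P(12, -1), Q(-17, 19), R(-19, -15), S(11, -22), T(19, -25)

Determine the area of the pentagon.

Apply Gauss's area formula: 2A = Σ (x_i·y_{i+1} − x_{i+1}·y_i), indices taken mod 5.
P→Q: (12)(19) − (-17)(-1) = 211
Q→R: (-17)(-15) − (-19)(19) = 616
R→S: (-19)(-22) − (11)(-15) = 583
S→T: (11)(-25) − (19)(-22) = 143
T→P: (19)(-1) − (12)(-25) = 281
Σ = 1834
Area = |Σ|/2 = 917.

917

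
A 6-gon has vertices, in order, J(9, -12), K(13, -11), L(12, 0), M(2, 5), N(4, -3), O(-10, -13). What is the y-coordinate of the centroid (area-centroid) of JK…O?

Apply the shoelace (surveyor's) formula. First the cross-terms c_i = x_i·y_{i+1} − x_{i+1}·y_i:
  57, 132, 60, -26, -82, 237  ⇒  2A = 378, A = 189.
Then Σ (y_i + y_{i+1})·c_i = -7128, so ȳ = -7128 / (6·189) = -44/7.

-44/7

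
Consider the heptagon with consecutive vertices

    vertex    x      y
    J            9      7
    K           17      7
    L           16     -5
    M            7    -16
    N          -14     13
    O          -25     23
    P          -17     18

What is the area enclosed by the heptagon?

472

Cross-terms: -56, -197, -221, -133, 3, -59, -281  ⇒  Σ = -944
Area = |Σ|/2 = 472.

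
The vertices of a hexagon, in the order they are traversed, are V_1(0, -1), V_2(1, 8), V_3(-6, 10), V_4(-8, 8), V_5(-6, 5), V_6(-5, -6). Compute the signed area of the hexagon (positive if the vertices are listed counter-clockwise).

Apply Gauss's area formula: 2A = Σ (x_i·y_{i+1} − x_{i+1}·y_i), indices taken mod 6.
Σ = (1) + (58) + (32) + (8) + (61) + (5) = 165
Signed area = Σ/2 = 82.5 (positive ⇒ counter-clockwise traversal).

82.5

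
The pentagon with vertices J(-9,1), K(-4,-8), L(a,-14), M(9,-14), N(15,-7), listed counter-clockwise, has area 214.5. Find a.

Write out the shoelace sum; only the two edges meeting at L involve a:
2·Area = [((-4)·(-14) − a·(-8)) + (a·(-14) − 9·(-14))] + 175
       = -6·a + 357 = 429
⇒ a = -12.

-12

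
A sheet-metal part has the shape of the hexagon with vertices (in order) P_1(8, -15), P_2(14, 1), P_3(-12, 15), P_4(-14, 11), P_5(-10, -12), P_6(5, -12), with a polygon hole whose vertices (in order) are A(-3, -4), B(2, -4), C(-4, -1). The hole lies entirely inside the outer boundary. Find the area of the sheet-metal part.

491

Outer boundary:
Apply the surveyor's formula: 2A = Σ (x_i·y_{i+1} − x_{i+1}·y_i), indices taken mod 6.
Cross-terms: 218, 222, 78, 278, 180, 21  ⇒  Σ = 997
Area = |Σ|/2 = 498.5.
Hole:
Apply the shoelace (surveyor's) formula: 2A = Σ (x_i·y_{i+1} − x_{i+1}·y_i), indices taken mod 3.
Σ = (20) + (-18) + (13) = 15
Area = |Σ|/2 = 7.5.
Net area = 498.5 − 7.5 = 491.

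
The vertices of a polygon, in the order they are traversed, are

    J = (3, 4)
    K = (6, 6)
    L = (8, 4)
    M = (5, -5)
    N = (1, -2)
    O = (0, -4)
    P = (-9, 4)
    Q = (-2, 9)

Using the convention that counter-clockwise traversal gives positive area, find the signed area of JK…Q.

-121.5

Apply Gauss's area formula: 2A = Σ (x_i·y_{i+1} − x_{i+1}·y_i), indices taken mod 8.
Cross-terms: -6, -24, -60, -5, -4, -36, -73, -35  ⇒  Σ = -243
Signed area = Σ/2 = -121.5 (negative ⇒ clockwise traversal).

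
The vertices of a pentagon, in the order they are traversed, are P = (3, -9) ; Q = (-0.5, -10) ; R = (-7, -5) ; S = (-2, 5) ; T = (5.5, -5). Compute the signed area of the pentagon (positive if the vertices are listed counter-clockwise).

-99.5

P→Q: (3)(-10) − (-0.5)(-9) = -34.5
Q→R: (-0.5)(-5) − (-7)(-10) = -67.5
R→S: (-7)(5) − (-2)(-5) = -45
S→T: (-2)(-5) − (5.5)(5) = -17.5
T→P: (5.5)(-9) − (3)(-5) = -34.5
Σ = -199
Signed area = Σ/2 = -99.5 (negative ⇒ clockwise traversal).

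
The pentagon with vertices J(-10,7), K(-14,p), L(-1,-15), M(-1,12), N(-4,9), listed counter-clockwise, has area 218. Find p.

The doubled signed area Σ (x_i y_{i+1} − x_{i+1} y_i) is linear in p.
With p=0 it equals 382; the coefficient of p is -9 (from the two edges through K).
So -9·p + 382 = 2·218 = 436 ⇒ p = -6.

-6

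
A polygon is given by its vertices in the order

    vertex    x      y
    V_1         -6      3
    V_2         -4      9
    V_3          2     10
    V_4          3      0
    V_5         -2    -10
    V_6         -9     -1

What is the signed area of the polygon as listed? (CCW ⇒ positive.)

Apply the shoelace formula: 2A = Σ (x_i·y_{i+1} − x_{i+1}·y_i), indices taken mod 6.
Σ = (-42) + (-58) + (-30) + (-30) + (-88) + (-33) = -281
Signed area = Σ/2 = -140.5 (negative ⇒ clockwise traversal).

-140.5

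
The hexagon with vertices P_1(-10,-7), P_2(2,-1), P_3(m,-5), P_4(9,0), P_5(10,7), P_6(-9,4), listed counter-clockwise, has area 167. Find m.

6

The doubled signed area Σ (x_i y_{i+1} − x_{i+1} y_i) is linear in m.
With m=0 it equals 328; the coefficient of m is 1 (from the two edges through P_3).
So 1·m + 328 = 2·167 = 334 ⇒ m = 6.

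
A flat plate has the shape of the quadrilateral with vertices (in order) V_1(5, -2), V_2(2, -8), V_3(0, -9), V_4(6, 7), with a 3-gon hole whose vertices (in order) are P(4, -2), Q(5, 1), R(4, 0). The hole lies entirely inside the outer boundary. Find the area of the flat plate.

Outer boundary:
Σ = (-36) + (-18) + (54) + (-47) = -47
Area = |Σ|/2 = 23.5.
Hole:
Apply the shoelace formula: 2A = Σ (x_i·y_{i+1} − x_{i+1}·y_i), indices taken mod 3.
Cross-terms: 14, -4, -8  ⇒  Σ = 2
Area = |Σ|/2 = 1.
Net area = 23.5 − 1 = 22.5.

22.5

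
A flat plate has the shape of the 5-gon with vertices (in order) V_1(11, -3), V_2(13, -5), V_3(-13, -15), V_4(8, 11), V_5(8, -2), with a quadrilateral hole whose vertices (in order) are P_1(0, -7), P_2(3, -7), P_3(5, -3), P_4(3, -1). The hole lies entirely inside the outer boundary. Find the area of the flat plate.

Outer boundary:
Apply the shoelace formula: 2A = Σ (x_i·y_{i+1} − x_{i+1}·y_i), indices taken mod 5.
Cross-terms: -16, -260, -23, -104, -2  ⇒  Σ = -405
Area = |Σ|/2 = 202.5.
Hole:
Apply the shoelace (surveyor's) formula: 2A = Σ (x_i·y_{i+1} − x_{i+1}·y_i), indices taken mod 4.
Σ = (21) + (26) + (4) + (-21) = 30
Area = |Σ|/2 = 15.
Net area = 202.5 − 15 = 187.5.

187.5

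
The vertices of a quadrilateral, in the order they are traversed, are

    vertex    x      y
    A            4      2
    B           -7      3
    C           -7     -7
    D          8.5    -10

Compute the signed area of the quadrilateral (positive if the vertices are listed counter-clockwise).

Cross-terms: 26, 70, 129.5, 57  ⇒  Σ = 282.5
Signed area = Σ/2 = 141.25 (positive ⇒ counter-clockwise traversal).

141.25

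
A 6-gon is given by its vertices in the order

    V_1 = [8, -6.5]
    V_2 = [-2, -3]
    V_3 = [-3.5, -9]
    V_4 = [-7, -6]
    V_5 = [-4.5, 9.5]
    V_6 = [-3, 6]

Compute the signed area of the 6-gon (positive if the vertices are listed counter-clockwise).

-96

V_1→V_2: (8)(-3) − (-2)(-6.5) = -37
V_2→V_3: (-2)(-9) − (-3.5)(-3) = 7.5
V_3→V_4: (-3.5)(-6) − (-7)(-9) = -42
V_4→V_5: (-7)(9.5) − (-4.5)(-6) = -93.5
V_5→V_6: (-4.5)(6) − (-3)(9.5) = 1.5
V_6→V_1: (-3)(-6.5) − (8)(6) = -28.5
Σ = -192
Signed area = Σ/2 = -96 (negative ⇒ clockwise traversal).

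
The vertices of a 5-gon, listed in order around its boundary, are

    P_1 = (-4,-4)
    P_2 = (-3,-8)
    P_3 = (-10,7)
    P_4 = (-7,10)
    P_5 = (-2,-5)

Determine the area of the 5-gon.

Apply Gauss's area formula: 2A = Σ (x_i·y_{i+1} − x_{i+1}·y_i), indices taken mod 5.
Σ = (20) + (-101) + (-51) + (55) + (-12) = -89
Area = |Σ|/2 = 44.5.

44.5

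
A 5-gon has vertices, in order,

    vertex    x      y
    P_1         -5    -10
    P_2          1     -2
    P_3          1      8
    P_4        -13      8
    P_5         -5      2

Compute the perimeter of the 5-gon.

|P_1P_2| = √((6)² + (8)²) = √100 = 10
|P_2P_3| = √((0)² + (10)²) = √100 = 10
|P_3P_4| = √((-14)² + (0)²) = √196 = 14
|P_4P_5| = √((8)² + (-6)²) = √100 = 10
|P_5P_1| = √((0)² + (-12)²) = √144 = 12
Perimeter = 10 + 10 + 14 + 10 + 12 = 56.

56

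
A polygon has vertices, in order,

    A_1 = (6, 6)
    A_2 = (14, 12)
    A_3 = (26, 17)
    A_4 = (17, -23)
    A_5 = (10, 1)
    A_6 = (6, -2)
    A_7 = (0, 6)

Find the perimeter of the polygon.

110

|A_1A_2| = √((8)² + (6)²) = √100 = 10
|A_2A_3| = √((12)² + (5)²) = √169 = 13
|A_3A_4| = √((-9)² + (-40)²) = √1681 = 41
|A_4A_5| = √((-7)² + (24)²) = √625 = 25
|A_5A_6| = √((-4)² + (-3)²) = √25 = 5
|A_6A_7| = √((-6)² + (8)²) = √100 = 10
|A_7A_1| = √((6)² + (0)²) = √36 = 6
Perimeter = 10 + 13 + 41 + 25 + 5 + 10 + 6 = 110.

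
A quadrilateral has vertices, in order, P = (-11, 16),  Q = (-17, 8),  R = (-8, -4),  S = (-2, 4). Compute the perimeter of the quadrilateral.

50

|PQ| = √((-6)² + (-8)²) = √100 = 10
|QR| = √((9)² + (-12)²) = √225 = 15
|RS| = √((6)² + (8)²) = √100 = 10
|SP| = √((-9)² + (12)²) = √225 = 15
Perimeter = 10 + 15 + 10 + 15 = 50.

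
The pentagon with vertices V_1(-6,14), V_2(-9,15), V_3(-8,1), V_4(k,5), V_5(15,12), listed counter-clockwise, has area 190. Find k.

Write out the shoelace sum; only the two edges meeting at V_4 involve k:
2·Area = [((-8)·5 − k·1) + (k·12 − 15·5)] + 429
       = 11·k + 314 = 380
⇒ k = 6.

6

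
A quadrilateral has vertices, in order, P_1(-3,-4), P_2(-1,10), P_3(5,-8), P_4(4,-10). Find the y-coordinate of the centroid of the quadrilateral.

-34/21

Apply Gauss's area formula. First the cross-terms c_i = x_i·y_{i+1} − x_{i+1}·y_i:
  -34, -42, -18, -46  ⇒  2A = -140, A = -70.
Then Σ (y_i + y_{i+1})·c_i = 680, so ȳ = 680 / (6·(-70)) = -34/21.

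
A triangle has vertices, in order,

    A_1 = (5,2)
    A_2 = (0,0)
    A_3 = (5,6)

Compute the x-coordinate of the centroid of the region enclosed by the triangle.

10/3

Apply Gauss's area formula. First the cross-terms c_i = x_i·y_{i+1} − x_{i+1}·y_i:
  0, 0, -20  ⇒  2A = -20, A = -10.
Then Σ (x_i + x_{i+1})·c_i = -200, so x̄ = -200 / (6·(-10)) = 10/3.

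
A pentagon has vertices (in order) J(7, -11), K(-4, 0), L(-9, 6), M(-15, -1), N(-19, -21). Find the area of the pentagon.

J→K: (7)(0) − (-4)(-11) = -44
K→L: (-4)(6) − (-9)(0) = -24
L→M: (-9)(-1) − (-15)(6) = 99
M→N: (-15)(-21) − (-19)(-1) = 296
N→J: (-19)(-11) − (7)(-21) = 356
Σ = 683
Area = |Σ|/2 = 341.5.

341.5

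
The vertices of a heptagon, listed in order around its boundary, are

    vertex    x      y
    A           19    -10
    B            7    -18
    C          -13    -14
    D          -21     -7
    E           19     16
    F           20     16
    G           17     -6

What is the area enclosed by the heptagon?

737

Cross-terms: -272, -332, -203, -203, -16, -392, -56  ⇒  Σ = -1474
Area = |Σ|/2 = 737.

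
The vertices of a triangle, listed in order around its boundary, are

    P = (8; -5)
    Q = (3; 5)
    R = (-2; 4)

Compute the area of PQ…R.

27.5

Apply Gauss's area formula: 2A = Σ (x_i·y_{i+1} − x_{i+1}·y_i), indices taken mod 3.
Σ = (55) + (22) + (-22) = 55
Area = |Σ|/2 = 27.5.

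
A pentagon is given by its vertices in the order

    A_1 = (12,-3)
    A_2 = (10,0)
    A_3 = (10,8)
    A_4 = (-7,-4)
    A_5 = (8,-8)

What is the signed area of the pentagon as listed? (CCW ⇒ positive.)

143

Σ = (30) + (80) + (16) + (88) + (72) = 286
Signed area = Σ/2 = 143 (positive ⇒ counter-clockwise traversal).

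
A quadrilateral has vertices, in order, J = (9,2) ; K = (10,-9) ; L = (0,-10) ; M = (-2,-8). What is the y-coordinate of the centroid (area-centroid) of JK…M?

Apply the surveyor's formula. First the cross-terms c_i = x_i·y_{i+1} − x_{i+1}·y_i:
  -101, -100, -20, 68  ⇒  2A = -153, A = -76.5.
Then Σ (y_i + y_{i+1})·c_i = 2559, so ȳ = 2559 / (6·(-76.5)) = -853/153.

-853/153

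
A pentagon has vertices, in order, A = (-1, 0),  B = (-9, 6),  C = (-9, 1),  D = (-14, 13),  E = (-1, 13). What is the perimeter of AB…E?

|AB| = √((-8)² + (6)²) = √100 = 10
|BC| = √((0)² + (-5)²) = √25 = 5
|CD| = √((-5)² + (12)²) = √169 = 13
|DE| = √((13)² + (0)²) = √169 = 13
|EA| = √((0)² + (-13)²) = √169 = 13
Perimeter = 10 + 5 + 13 + 13 + 13 = 54.

54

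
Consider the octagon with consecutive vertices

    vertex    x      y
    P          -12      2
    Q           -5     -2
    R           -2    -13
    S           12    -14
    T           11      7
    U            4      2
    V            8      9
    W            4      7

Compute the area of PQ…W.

Apply the shoelace (surveyor's) formula: 2A = Σ (x_i·y_{i+1} − x_{i+1}·y_i), indices taken mod 8.
Cross-terms: 34, 61, 184, 238, -6, 20, 20, 92  ⇒  Σ = 643
Area = |Σ|/2 = 321.5.

321.5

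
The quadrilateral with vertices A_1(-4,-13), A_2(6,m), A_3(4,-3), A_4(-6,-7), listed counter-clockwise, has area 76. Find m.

-11

Write out the shoelace sum; only the two edges meeting at A_2 involve m:
2·Area = [((-4)·m − 6·(-13)) + (6·(-3) − 4·m)] + 4
       = -8·m + 64 = 152
⇒ m = -11.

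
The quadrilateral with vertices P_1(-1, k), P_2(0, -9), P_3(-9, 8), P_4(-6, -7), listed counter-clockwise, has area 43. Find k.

-9

Write out the shoelace sum; only the two edges meeting at P_1 involve k:
2·Area = [((-6)·k − (-1)·(-7)) + ((-1)·(-9) − 0·k)] + 30
       = -6·k + 32 = 86
⇒ k = -9.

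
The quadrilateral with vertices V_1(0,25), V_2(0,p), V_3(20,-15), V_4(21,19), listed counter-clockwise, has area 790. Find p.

The doubled signed area Σ (x_i y_{i+1} − x_{i+1} y_i) is linear in p.
With p=0 it equals 1220; the coefficient of p is -20 (from the two edges through V_2).
So -20·p + 1220 = 2·790 = 1580 ⇒ p = -18.

-18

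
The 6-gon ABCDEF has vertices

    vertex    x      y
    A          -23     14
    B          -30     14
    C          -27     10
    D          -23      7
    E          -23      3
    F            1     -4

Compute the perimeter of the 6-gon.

76

|AB| = √((-7)² + (0)²) = √49 = 7
|BC| = √((3)² + (-4)²) = √25 = 5
|CD| = √((4)² + (-3)²) = √25 = 5
|DE| = √((0)² + (-4)²) = √16 = 4
|EF| = √((24)² + (-7)²) = √625 = 25
|FA| = √((-24)² + (18)²) = √900 = 30
Perimeter = 7 + 5 + 5 + 4 + 25 + 30 = 76.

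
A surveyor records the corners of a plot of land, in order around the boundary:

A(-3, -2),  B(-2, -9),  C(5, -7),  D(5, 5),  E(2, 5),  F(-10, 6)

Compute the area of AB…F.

128.5

Apply the shoelace (surveyor's) formula: 2A = Σ (x_i·y_{i+1} − x_{i+1}·y_i), indices taken mod 6.
A→B: (-3)(-9) − (-2)(-2) = 23
B→C: (-2)(-7) − (5)(-9) = 59
C→D: (5)(5) − (5)(-7) = 60
D→E: (5)(5) − (2)(5) = 15
E→F: (2)(6) − (-10)(5) = 62
F→A: (-10)(-2) − (-3)(6) = 38
Σ = 257
Area = |Σ|/2 = 128.5.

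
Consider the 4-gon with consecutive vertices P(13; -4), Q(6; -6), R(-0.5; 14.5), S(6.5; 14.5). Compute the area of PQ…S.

143

Σ = (-54) + (84) + (-101.5) + (-214.5) = -286
Area = |Σ|/2 = 143.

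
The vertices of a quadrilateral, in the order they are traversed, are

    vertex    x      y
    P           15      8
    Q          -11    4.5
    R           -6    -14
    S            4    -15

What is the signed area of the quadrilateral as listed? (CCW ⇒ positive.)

Cross-terms: 155.5, 181, 146, 257  ⇒  Σ = 739.5
Signed area = Σ/2 = 369.75 (positive ⇒ counter-clockwise traversal).

369.75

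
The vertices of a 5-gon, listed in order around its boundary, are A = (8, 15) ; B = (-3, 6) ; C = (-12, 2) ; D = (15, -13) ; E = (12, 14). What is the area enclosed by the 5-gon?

359.5

Apply the shoelace formula: 2A = Σ (x_i·y_{i+1} − x_{i+1}·y_i), indices taken mod 5.
Cross-terms: 93, 66, 126, 366, 68  ⇒  Σ = 719
Area = |Σ|/2 = 359.5.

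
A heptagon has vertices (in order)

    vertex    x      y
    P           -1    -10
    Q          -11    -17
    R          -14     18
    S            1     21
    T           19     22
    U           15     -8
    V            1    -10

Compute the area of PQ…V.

Apply the shoelace (surveyor's) formula: 2A = Σ (x_i·y_{i+1} − x_{i+1}·y_i), indices taken mod 7.
P→Q: (-1)(-17) − (-11)(-10) = -93
Q→R: (-11)(18) − (-14)(-17) = -436
R→S: (-14)(21) − (1)(18) = -312
S→T: (1)(22) − (19)(21) = -377
T→U: (19)(-8) − (15)(22) = -482
U→V: (15)(-10) − (1)(-8) = -142
V→P: (1)(-10) − (-1)(-10) = -20
Σ = -1862
Area = |Σ|/2 = 931.

931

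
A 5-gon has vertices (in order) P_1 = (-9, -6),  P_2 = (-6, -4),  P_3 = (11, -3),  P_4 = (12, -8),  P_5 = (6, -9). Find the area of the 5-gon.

83.5

Cross-terms: 0, 62, -52, -60, -117  ⇒  Σ = -167
Area = |Σ|/2 = 83.5.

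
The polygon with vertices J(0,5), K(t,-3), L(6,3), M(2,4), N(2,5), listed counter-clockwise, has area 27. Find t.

Write out the shoelace sum; only the two edges meeting at K involve t:
2·Area = [(0·(-3) − t·5) + (t·3 − 6·(-3))] + 30
       = -2·t + 48 = 54
⇒ t = -3.

-3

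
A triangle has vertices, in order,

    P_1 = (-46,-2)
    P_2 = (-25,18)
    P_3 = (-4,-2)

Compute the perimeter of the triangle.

100

|P_1P_2| = √((21)² + (20)²) = √841 = 29
|P_2P_3| = √((21)² + (-20)²) = √841 = 29
|P_3P_1| = √((-42)² + (0)²) = √1764 = 42
Perimeter = 29 + 29 + 42 = 100.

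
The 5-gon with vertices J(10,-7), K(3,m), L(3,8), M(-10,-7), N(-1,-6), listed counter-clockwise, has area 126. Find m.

4

Write out the shoelace sum; only the two edges meeting at K involve m:
2·Area = [(10·m − 3·(-7)) + (3·8 − 3·m)] + 179
       = 7·m + 224 = 252
⇒ m = 4.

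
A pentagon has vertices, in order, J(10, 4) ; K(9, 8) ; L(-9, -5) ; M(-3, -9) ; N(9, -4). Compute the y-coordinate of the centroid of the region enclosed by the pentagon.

-254/153

Apply the surveyor's formula. First the cross-terms c_i = x_i·y_{i+1} − x_{i+1}·y_i:
  44, 27, 66, 93, 76  ⇒  2A = 306, A = 153.
Then Σ (y_i + y_{i+1})·c_i = -1524, so ȳ = -1524 / (6·153) = -254/153.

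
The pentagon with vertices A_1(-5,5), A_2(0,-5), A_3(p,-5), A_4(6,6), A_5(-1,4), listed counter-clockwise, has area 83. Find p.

6

The doubled signed area Σ (x_i y_{i+1} − x_{i+1} y_i) is linear in p.
With p=0 it equals 100; the coefficient of p is 11 (from the two edges through A_3).
So 11·p + 100 = 2·83 = 166 ⇒ p = 6.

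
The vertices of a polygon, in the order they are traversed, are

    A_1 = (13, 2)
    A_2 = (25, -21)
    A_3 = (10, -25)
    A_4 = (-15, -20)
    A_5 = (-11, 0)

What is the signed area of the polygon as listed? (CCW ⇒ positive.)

-777.5

Apply the surveyor's formula: 2A = Σ (x_i·y_{i+1} − x_{i+1}·y_i), indices taken mod 5.
Σ = (-323) + (-415) + (-575) + (-220) + (-22) = -1555
Signed area = Σ/2 = -777.5 (negative ⇒ clockwise traversal).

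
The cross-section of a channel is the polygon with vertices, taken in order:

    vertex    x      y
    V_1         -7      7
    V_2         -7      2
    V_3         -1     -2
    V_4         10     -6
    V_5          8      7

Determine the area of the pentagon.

150

Σ = (35) + (16) + (26) + (118) + (105) = 300
Area = |Σ|/2 = 150.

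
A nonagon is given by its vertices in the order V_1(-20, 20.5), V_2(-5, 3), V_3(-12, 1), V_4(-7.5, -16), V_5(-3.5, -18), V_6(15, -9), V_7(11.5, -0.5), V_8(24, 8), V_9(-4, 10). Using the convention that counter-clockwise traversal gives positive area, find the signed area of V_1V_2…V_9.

Cross-terms: 42.5, 31, 199.5, 79, 301.5, 96, 104, 272, 118  ⇒  Σ = 1243.5
Signed area = Σ/2 = 621.75 (positive ⇒ counter-clockwise traversal).

621.75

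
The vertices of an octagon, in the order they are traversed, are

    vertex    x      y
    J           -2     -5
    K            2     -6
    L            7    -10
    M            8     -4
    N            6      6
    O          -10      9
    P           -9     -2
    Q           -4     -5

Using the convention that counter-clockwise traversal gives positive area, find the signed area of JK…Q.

Apply the surveyor's formula: 2A = Σ (x_i·y_{i+1} − x_{i+1}·y_i), indices taken mod 8.
Cross-terms: 22, 22, 52, 72, 114, 101, 37, 10  ⇒  Σ = 430
Signed area = Σ/2 = 215 (positive ⇒ counter-clockwise traversal).

215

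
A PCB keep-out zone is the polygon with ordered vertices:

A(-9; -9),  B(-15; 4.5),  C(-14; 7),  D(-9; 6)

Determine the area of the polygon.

Apply Gauss's area formula: 2A = Σ (x_i·y_{i+1} − x_{i+1}·y_i), indices taken mod 4.
Σ = (-175.5) + (-42) + (-21) + (135) = -103.5
Area = |Σ|/2 = 51.75.

51.75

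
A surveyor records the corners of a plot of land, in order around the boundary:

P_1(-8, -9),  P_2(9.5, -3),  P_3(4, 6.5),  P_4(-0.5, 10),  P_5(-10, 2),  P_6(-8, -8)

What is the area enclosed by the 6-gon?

214.75

Σ = (109.5) + (73.75) + (43.25) + (99) + (96) + (8) = 429.5
Area = |Σ|/2 = 214.75.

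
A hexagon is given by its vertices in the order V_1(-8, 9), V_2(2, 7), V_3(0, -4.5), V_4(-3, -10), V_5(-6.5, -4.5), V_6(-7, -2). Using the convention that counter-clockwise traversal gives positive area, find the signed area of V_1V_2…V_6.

Cross-terms: -74, -9, -13.5, -51.5, -18.5, -79  ⇒  Σ = -245.5
Signed area = Σ/2 = -122.75 (negative ⇒ clockwise traversal).

-122.75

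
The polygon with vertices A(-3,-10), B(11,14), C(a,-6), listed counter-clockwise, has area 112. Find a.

-10

Write out the shoelace sum; only the two edges meeting at C involve a:
2·Area = [(11·(-6) − a·14) + (a·(-10) − (-3)·(-6))] + 68
       = -24·a + -16 = 224
⇒ a = -10.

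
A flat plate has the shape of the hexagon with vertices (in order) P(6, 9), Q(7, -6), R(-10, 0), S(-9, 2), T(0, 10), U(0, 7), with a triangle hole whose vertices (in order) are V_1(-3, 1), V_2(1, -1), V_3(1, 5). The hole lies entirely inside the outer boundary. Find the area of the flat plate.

Outer boundary:
Apply the shoelace formula: 2A = Σ (x_i·y_{i+1} − x_{i+1}·y_i), indices taken mod 6.
Σ = (-99) + (-60) + (-20) + (-90) + (0) + (-42) = -311
Area = |Σ|/2 = 155.5.
Hole:
Apply the shoelace (surveyor's) formula: 2A = Σ (x_i·y_{i+1} − x_{i+1}·y_i), indices taken mod 3.
Σ = (2) + (6) + (16) = 24
Area = |Σ|/2 = 12.
Net area = 155.5 − 12 = 143.5.

143.5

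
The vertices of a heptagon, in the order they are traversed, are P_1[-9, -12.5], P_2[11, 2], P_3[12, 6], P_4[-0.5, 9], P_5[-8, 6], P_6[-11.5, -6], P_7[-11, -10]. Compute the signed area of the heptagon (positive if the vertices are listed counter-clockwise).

277.5

Σ = (119.5) + (42) + (111) + (69) + (117) + (49) + (47.5) = 555
Signed area = Σ/2 = 277.5 (positive ⇒ counter-clockwise traversal).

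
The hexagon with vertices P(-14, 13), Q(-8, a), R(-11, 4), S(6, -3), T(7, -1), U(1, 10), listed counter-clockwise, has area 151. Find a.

6

Write out the shoelace sum; only the two edges meeting at Q involve a:
2·Area = [((-14)·a − (-8)·13) + ((-8)·4 − (-11)·a)] + 248
       = -3·a + 320 = 302
⇒ a = 6.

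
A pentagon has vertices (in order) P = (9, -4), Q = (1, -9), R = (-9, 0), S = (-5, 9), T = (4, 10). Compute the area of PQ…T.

Apply the surveyor's formula: 2A = Σ (x_i·y_{i+1} − x_{i+1}·y_i), indices taken mod 5.
P→Q: (9)(-9) − (1)(-4) = -77
Q→R: (1)(0) − (-9)(-9) = -81
R→S: (-9)(9) − (-5)(0) = -81
S→T: (-5)(10) − (4)(9) = -86
T→P: (4)(-4) − (9)(10) = -106
Σ = -431
Area = |Σ|/2 = 215.5.

215.5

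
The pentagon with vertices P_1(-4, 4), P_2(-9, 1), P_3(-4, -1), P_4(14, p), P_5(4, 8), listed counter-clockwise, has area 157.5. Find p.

The doubled signed area Σ (x_i y_{i+1} − x_{i+1} y_i) is linear in p.
With p=0 it equals 219; the coefficient of p is -8 (from the two edges through P_4).
So -8·p + 219 = 2·157.5 = 315 ⇒ p = -12.

-12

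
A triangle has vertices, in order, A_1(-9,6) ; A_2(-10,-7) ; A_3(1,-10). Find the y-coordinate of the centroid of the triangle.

Apply the shoelace (surveyor's) formula. First the cross-terms c_i = x_i·y_{i+1} − x_{i+1}·y_i:
  123, 107, -84  ⇒  2A = 146, A = 73.
Then Σ (y_i + y_{i+1})·c_i = -1606, so ȳ = -1606 / (6·73) = -11/3.

-11/3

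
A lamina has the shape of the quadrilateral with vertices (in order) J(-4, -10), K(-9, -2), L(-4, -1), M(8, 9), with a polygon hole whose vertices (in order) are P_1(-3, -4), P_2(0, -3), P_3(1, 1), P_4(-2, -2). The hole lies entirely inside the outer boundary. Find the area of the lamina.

69.5

Outer boundary:
Apply Gauss's area formula: 2A = Σ (x_i·y_{i+1} − x_{i+1}·y_i), indices taken mod 4.
J→K: (-4)(-2) − (-9)(-10) = -82
K→L: (-9)(-1) − (-4)(-2) = 1
L→M: (-4)(9) − (8)(-1) = -28
M→J: (8)(-10) − (-4)(9) = -44
Σ = -153
Area = |Σ|/2 = 76.5.
Hole:
Apply the shoelace formula: 2A = Σ (x_i·y_{i+1} − x_{i+1}·y_i), indices taken mod 4.
Σ = (9) + (3) + (0) + (2) = 14
Area = |Σ|/2 = 7.
Net area = 76.5 − 7 = 69.5.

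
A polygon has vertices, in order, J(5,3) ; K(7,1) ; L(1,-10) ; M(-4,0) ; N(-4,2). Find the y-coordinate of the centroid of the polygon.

Apply the shoelace formula. First the cross-terms c_i = x_i·y_{i+1} − x_{i+1}·y_i:
  -16, -71, -40, -8, -22  ⇒  2A = -157, A = -78.5.
Then Σ (y_i + y_{i+1})·c_i = 849, so ȳ = 849 / (6·(-78.5)) = -283/157.

-283/157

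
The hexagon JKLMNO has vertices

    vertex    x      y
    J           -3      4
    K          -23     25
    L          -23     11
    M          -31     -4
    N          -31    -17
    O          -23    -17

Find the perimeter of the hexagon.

|JK| = √((-20)² + (21)²) = √841 = 29
|KL| = √((0)² + (-14)²) = √196 = 14
|LM| = √((-8)² + (-15)²) = √289 = 17
|MN| = √((0)² + (-13)²) = √169 = 13
|NO| = √((8)² + (0)²) = √64 = 8
|OJ| = √((20)² + (21)²) = √841 = 29
Perimeter = 29 + 14 + 17 + 13 + 8 + 29 = 110.

110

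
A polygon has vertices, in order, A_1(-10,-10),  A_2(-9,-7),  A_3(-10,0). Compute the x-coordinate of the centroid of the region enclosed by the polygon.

-29/3

Apply the shoelace (surveyor's) formula. First the cross-terms c_i = x_i·y_{i+1} − x_{i+1}·y_i:
  -20, -70, 100  ⇒  2A = 10, A = 5.
Then Σ (x_i + x_{i+1})·c_i = -290, so x̄ = -290 / (6·5) = -29/3.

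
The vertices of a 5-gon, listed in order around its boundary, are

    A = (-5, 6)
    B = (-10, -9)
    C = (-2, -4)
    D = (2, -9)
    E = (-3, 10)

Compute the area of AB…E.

89

Apply the shoelace formula: 2A = Σ (x_i·y_{i+1} − x_{i+1}·y_i), indices taken mod 5.
A→B: (-5)(-9) − (-10)(6) = 105
B→C: (-10)(-4) − (-2)(-9) = 22
C→D: (-2)(-9) − (2)(-4) = 26
D→E: (2)(10) − (-3)(-9) = -7
E→A: (-3)(6) − (-5)(10) = 32
Σ = 178
Area = |Σ|/2 = 89.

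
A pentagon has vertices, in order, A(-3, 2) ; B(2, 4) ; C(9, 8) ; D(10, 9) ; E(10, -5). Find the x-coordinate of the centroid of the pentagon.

295/51

Apply the surveyor's formula. First the cross-terms c_i = x_i·y_{i+1} − x_{i+1}·y_i:
  -16, -20, 1, -140, 5  ⇒  2A = -170, A = -85.
Then Σ (x_i + x_{i+1})·c_i = -2950, so x̄ = -2950 / (6·(-85)) = 295/51.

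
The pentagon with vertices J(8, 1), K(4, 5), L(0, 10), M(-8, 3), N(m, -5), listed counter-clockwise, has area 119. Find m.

The doubled signed area Σ (x_i y_{i+1} − x_{i+1} y_i) is linear in m.
With m=0 it equals 236; the coefficient of m is -2 (from the two edges through N).
So -2·m + 236 = 2·119 = 238 ⇒ m = -1.

-1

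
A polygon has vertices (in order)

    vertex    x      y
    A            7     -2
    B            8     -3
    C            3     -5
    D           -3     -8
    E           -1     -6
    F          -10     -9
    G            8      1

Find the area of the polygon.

38.5

Σ = (-5) + (-31) + (-39) + (10) + (-51) + (62) + (-23) = -77
Area = |Σ|/2 = 38.5.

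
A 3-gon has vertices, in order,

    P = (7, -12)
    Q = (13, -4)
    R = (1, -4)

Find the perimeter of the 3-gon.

|PQ| = √((6)² + (8)²) = √100 = 10
|QR| = √((-12)² + (0)²) = √144 = 12
|RP| = √((6)² + (-8)²) = √100 = 10
Perimeter = 10 + 12 + 10 = 32.

32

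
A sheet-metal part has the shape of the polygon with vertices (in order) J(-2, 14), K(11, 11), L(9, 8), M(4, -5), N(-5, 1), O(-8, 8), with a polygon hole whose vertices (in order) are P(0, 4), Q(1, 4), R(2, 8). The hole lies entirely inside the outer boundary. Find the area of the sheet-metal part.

204.5

Outer boundary:
J→K: (-2)(11) − (11)(14) = -176
K→L: (11)(8) − (9)(11) = -11
L→M: (9)(-5) − (4)(8) = -77
M→N: (4)(1) − (-5)(-5) = -21
N→O: (-5)(8) − (-8)(1) = -32
O→J: (-8)(14) − (-2)(8) = -96
Σ = -413
Area = |Σ|/2 = 206.5.
Hole:
Σ = (-4) + (0) + (8) = 4
Area = |Σ|/2 = 2.
Net area = 206.5 − 2 = 204.5.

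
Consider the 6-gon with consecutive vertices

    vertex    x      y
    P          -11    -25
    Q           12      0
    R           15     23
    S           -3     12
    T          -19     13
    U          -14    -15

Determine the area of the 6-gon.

Σ = (300) + (276) + (249) + (189) + (467) + (185) = 1666
Area = |Σ|/2 = 833.

833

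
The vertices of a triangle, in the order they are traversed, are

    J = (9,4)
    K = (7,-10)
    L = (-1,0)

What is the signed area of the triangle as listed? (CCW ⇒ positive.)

-66

J→K: (9)(-10) − (7)(4) = -118
K→L: (7)(0) − (-1)(-10) = -10
L→J: (-1)(4) − (9)(0) = -4
Σ = -132
Signed area = Σ/2 = -66 (negative ⇒ clockwise traversal).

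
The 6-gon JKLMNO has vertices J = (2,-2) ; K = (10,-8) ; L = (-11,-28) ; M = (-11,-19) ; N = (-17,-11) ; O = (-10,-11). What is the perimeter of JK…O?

|JK| = √((8)² + (-6)²) = √100 = 10
|KL| = √((-21)² + (-20)²) = √841 = 29
|LM| = √((0)² + (9)²) = √81 = 9
|MN| = √((-6)² + (8)²) = √100 = 10
|NO| = √((7)² + (0)²) = √49 = 7
|OJ| = √((12)² + (9)²) = √225 = 15
Perimeter = 10 + 29 + 9 + 10 + 7 + 15 = 80.

80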